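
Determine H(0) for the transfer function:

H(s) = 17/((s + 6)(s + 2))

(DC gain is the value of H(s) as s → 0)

DC gain = H(0) = 17/(6 × 2) = 17/12 = 1.4167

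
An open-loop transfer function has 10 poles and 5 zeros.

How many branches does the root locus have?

Root locus has n branches where n = number of poles = 10.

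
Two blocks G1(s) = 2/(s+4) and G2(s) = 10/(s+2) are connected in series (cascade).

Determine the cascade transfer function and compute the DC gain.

Series: multiply transfer functions. G_eq = 2/(s+4) × 10/(s+2) = 20/((s+4)(s+2)). DC gain = 20/(4×2) = 2.5.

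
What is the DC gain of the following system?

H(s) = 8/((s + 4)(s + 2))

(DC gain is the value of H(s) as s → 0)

DC gain = H(0) = 8/(4 × 2) = 8/8 = 1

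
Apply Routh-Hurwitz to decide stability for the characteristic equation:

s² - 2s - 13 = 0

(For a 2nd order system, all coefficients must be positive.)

Coefficients: 1, -2, -13. b=-2, c=-13 not positive, so system is unstable.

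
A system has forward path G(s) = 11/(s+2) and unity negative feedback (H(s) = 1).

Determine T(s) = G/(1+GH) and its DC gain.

T(s) = G/(1+GH) = [11/(s+2)] / [1 + 11/(s+2)] = 11/(s+2+11) = 11/(s+13). DC gain = 11/13 = 0.8462.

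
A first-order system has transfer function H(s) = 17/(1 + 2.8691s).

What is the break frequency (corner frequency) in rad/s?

Corner frequency = 1/τ = 1/2.8691 = 0.349 rad/s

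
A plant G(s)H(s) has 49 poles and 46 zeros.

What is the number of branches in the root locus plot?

Root locus has n branches where n = number of poles = 49.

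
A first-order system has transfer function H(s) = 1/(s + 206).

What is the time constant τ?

For H(s) = 1/(s + 1/τ), the pole is at -1/τ = -206, so τ = 1/206 = 0.0049 s.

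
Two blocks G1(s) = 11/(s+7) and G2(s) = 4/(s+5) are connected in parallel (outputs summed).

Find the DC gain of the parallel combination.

Parallel: G_eq = G1 + G2. DC gain = G1(0) + G2(0) = 11/7 + 4/5 = 1.5714 + 0.8 = 2.3714.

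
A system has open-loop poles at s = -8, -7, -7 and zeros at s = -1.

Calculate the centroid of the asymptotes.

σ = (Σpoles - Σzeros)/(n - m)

σ = (Σpoles - Σzeros)/(n - m) = (-22 - (-1))/(3 - 1) = -21/2 = -10.5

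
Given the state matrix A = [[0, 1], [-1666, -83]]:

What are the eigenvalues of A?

det(A - λI) = λ² - (-83)λ + 1666 = (λ - (-34))(λ - (-49)). Eigenvalues: -34, -49.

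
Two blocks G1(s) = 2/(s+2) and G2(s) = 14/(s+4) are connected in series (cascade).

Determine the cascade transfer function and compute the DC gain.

Series: multiply transfer functions. G_eq = 2/(s+2) × 14/(s+4) = 28/((s+2)(s+4)). DC gain = 28/(2×4) = 3.5.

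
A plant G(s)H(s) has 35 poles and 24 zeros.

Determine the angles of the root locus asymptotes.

n - m = 35 - 24 = 11. Angles: θk = (2k + 1)·180°/11 = 16.36°, 49.09°, 81.82°, 114.55°, 147.27°, 180°, 212.73°, 245.45°, 278.18°, 310.91°, 343.64°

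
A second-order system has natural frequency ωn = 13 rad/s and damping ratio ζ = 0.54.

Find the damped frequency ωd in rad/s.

ωd = ωn√(1 - ζ²) = 13√(1 - 0.54²) = 10.94 rad/s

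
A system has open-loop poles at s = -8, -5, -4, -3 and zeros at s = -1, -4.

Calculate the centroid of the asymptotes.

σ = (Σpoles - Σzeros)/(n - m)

σ = (Σpoles - Σzeros)/(n - m) = (-20 - (-5))/(4 - 2) = -15/2 = -7.5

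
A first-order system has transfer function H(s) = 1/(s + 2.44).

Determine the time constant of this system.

For H(s) = 1/(s + 1/τ), the pole is at -1/τ = -2.44, so τ = 1/2.44 = 0.4098 s.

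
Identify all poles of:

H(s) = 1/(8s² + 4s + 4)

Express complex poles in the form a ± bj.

Discriminant = 4² - 4×8×4 = 16 - 128 = -112 < 0, so the poles are a complex conjugate pair s = (-4 ± j√112)/(2×8). Real part = -4/(2×8) = -4/16 = -0.25; imaginary part = ±√112/(2×8) ≈ 0.6614. Poles: s = -0.25 ± 0.6614j.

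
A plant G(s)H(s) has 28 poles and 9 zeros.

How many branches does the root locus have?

Root locus has n branches where n = number of poles = 28.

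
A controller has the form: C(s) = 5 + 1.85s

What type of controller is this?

This is a Proportional-Derivative (PD) controller.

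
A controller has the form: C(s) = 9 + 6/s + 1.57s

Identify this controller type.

This is a Proportional-Integral-Derivative (PID) controller.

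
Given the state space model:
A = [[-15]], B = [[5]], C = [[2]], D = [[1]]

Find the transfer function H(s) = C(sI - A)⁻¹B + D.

(sI - A)⁻¹ = 1/(s + 15). H(s) = 2×5/(s + 15) + 1 = (s + 25)/(s + 15).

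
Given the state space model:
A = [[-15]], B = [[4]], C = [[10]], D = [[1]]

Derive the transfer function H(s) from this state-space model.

(sI - A)⁻¹ = 1/(s + 15). H(s) = 10×4/(s + 15) + 1 = (s + 55)/(s + 15).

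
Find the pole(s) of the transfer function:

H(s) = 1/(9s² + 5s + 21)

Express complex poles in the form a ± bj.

Discriminant = 5² - 4×9×21 = 25 - 756 = -731 < 0, so the poles are a complex conjugate pair s = (-5 ± j√731)/(2×9). Real part = -5/(2×9) = -5/18 ≈ -0.2778; imaginary part = ±√731/(2×9) ≈ 1.5021. Poles: s = -0.2778 ± 1.5021j.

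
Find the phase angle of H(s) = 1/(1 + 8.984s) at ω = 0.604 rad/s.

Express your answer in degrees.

Phase = -arctan(ωτ) = -arctan(0.604 × 8.984) = -79.6°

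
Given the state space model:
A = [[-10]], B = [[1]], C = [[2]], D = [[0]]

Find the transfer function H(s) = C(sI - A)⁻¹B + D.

(sI - A)⁻¹ = 1/(s + 10). H(s) = 2 × 1/(s + 10) + 0 = 2/(s + 10).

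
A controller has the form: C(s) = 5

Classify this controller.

This is a Proportional (P) controller.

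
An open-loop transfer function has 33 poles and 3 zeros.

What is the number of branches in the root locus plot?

Root locus has n branches where n = number of poles = 33.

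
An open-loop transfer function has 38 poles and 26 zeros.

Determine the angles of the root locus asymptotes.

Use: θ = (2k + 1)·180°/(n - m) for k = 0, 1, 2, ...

n - m = 38 - 26 = 12. Angles: θk = (2k + 1)·180°/12 = 15°, 45°, 75°, 105°, 135°, 165°, 195°, 225°, 255°, 285°, 315°, 345°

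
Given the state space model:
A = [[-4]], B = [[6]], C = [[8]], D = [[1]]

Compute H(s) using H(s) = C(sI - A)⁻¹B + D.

(sI - A)⁻¹ = 1/(s + 4). H(s) = 8×6/(s + 4) + 1 = (s + 52)/(s + 4).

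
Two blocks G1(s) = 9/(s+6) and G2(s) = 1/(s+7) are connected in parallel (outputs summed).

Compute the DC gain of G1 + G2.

Parallel: G_eq = G1 + G2. DC gain = G1(0) + G2(0) = 9/6 + 1/7 = 1.5 + 0.1429 = 1.6429.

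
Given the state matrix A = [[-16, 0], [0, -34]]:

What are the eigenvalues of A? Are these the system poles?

For diagonal matrix, eigenvalues are diagonal entries: λ₁ = -16, λ₂ = -34. Eigenvalues of A = system poles.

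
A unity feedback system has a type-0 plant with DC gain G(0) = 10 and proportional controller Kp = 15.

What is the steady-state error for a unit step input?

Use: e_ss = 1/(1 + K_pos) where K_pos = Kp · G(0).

K_pos = Kp · G(0) = 15 × 10 = 150. e_ss = 1/(1 + 150) = 0.0066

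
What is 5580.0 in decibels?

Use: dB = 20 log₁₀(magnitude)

dB = 20 log₁₀(5580.0) = 74.9 dB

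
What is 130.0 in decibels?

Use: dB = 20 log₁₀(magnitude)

dB = 20 log₁₀(130.0) = 42.3 dB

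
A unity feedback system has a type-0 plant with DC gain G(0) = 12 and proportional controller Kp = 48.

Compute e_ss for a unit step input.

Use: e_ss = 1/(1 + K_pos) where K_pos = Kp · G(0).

K_pos = Kp · G(0) = 48 × 12 = 576. e_ss = 1/(1 + 576) = 0.0017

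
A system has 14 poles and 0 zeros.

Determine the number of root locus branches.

Root locus has n branches where n = number of poles = 14.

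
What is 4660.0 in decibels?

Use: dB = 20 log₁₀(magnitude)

dB = 20 log₁₀(4660.0) = 73.4 dB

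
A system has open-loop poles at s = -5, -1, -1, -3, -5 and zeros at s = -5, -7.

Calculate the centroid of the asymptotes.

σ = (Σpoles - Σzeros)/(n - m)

σ = (Σpoles - Σzeros)/(n - m) = (-15 - (-12))/(5 - 2) = -3/3 = -1.0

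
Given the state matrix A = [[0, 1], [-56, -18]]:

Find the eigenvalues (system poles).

det(A - λI) = λ² - (-18)λ + 56 = (λ - (-14))(λ - (-4)). Eigenvalues: -14, -4.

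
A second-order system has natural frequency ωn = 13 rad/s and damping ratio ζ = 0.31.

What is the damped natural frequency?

ωd = ωn√(1 - ζ²) = 13√(1 - 0.31²) = 12.36 rad/s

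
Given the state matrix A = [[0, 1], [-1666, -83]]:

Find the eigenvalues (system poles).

det(A - λI) = λ² - (-83)λ + 1666 = (λ - (-34))(λ - (-49)). Eigenvalues: -34, -49.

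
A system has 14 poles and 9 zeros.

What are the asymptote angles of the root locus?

n - m = 14 - 9 = 5. Angles: θk = (2k + 1)·180°/5 = 36°, 108°, 180°, 252°, 324°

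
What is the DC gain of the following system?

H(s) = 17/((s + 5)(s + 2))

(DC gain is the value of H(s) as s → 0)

DC gain = H(0) = 17/(5 × 2) = 17/10 = 1.7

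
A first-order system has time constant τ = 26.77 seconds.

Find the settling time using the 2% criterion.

For first-order system, 2% settling time ≈ 4τ = 4 × 26.77 = 107.08 s.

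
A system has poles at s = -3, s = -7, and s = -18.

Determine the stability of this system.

All poles are in the left half-plane. System is stable.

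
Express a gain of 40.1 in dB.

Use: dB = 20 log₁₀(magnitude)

dB = 20 log₁₀(40.1) = 32.1 dB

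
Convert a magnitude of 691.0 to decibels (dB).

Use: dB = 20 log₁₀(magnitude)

dB = 20 log₁₀(691.0) = 56.8 dB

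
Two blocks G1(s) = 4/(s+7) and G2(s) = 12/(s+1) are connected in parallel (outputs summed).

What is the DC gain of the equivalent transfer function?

Parallel: G_eq = G1 + G2. DC gain = G1(0) + G2(0) = 4/7 + 12/1 = 0.5714 + 12 = 12.5714.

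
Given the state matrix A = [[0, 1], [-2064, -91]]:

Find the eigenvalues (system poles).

det(A - λI) = λ² - (-91)λ + 2064 = (λ - (-43))(λ - (-48)). Eigenvalues: -43, -48.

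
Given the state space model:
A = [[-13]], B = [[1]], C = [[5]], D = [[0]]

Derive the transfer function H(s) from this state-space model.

(sI - A)⁻¹ = 1/(s + 13). H(s) = 5 × 1/(s + 13) + 0 = 5/(s + 13).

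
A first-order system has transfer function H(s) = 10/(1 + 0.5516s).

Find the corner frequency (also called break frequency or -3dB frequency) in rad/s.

Corner frequency = 1/τ = 1/0.5516 = 1.813 rad/s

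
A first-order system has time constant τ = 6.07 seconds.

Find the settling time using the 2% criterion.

For first-order system, 2% settling time ≈ 4τ = 4 × 6.07 = 24.28 s.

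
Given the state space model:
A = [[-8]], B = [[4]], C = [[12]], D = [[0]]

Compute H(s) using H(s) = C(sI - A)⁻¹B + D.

(sI - A)⁻¹ = 1/(s + 8). H(s) = 12 × 4/(s + 8) + 0 = 48/(s + 8).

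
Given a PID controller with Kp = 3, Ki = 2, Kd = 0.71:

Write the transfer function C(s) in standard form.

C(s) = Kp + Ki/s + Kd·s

Substituting values: C(s) = 3 + 2/s + 0.71s = (0.71s² + 3s + 2)/s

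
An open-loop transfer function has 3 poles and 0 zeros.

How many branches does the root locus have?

Root locus has n branches where n = number of poles = 3.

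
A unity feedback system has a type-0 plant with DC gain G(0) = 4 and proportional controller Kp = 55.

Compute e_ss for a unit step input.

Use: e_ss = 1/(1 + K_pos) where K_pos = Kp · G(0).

K_pos = Kp · G(0) = 55 × 4 = 220. e_ss = 1/(1 + 220) = 0.0045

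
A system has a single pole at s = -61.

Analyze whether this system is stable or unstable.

Pole at s = -61 is in the left half-plane. Stable.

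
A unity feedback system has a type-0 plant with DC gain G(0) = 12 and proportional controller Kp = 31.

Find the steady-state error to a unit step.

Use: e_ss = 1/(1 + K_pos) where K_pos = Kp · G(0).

K_pos = Kp · G(0) = 31 × 12 = 372. e_ss = 1/(1 + 372) = 0.0027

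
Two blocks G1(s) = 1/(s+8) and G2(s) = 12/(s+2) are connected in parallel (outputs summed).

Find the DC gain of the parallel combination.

Parallel: G_eq = G1 + G2. DC gain = G1(0) + G2(0) = 1/8 + 12/2 = 0.125 + 6 = 6.125.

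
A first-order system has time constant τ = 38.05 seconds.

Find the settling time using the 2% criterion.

For first-order system, 2% settling time ≈ 4τ = 4 × 38.05 = 152.2 s.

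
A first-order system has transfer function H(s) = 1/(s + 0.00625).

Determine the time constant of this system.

For H(s) = 1/(s + 1/τ), the pole is at -1/τ = -0.00625, so τ = 1/0.00625 = 160 s.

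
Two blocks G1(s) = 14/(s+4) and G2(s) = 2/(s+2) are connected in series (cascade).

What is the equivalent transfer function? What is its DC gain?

Series: multiply transfer functions. G_eq = 14/(s+4) × 2/(s+2) = 28/((s+4)(s+2)). DC gain = 28/(4×2) = 3.5.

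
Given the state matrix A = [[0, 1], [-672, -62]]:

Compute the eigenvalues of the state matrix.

det(A - λI) = λ² - (-62)λ + 672 = (λ - (-48))(λ - (-14)). Eigenvalues: -48, -14.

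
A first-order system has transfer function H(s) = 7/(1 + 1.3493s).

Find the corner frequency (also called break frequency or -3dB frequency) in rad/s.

Corner frequency = 1/τ = 1/1.3493 = 0.741 rad/s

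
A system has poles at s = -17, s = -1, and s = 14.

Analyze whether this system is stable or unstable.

Pole(s) at s = 14 are not in the left half-plane. System is unstable.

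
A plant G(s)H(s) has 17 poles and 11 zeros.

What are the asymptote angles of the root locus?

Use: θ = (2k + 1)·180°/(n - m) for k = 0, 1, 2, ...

n - m = 17 - 11 = 6. Angles: θk = (2k + 1)·180°/6 = 30°, 90°, 150°, 210°, 270°, 330°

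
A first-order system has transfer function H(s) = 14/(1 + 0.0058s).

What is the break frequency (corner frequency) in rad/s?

Corner frequency = 1/τ = 1/0.0058 = 172.414 rad/s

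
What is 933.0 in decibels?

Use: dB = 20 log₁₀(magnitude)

dB = 20 log₁₀(933.0) = 59.4 dB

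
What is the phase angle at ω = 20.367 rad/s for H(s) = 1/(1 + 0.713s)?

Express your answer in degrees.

Phase = -arctan(ωτ) = -arctan(20.367 × 0.713) = -86.1°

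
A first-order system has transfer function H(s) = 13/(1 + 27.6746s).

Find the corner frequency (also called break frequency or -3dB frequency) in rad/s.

Corner frequency = 1/τ = 1/27.6746 = 0.036 rad/s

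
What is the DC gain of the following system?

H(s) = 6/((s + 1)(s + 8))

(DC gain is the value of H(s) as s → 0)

DC gain = H(0) = 6/(1 × 8) = 6/8 = 0.75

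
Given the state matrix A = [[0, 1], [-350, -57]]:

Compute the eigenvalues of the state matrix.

det(A - λI) = λ² - (-57)λ + 350 = (λ - (-50))(λ - (-7)). Eigenvalues: -50, -7.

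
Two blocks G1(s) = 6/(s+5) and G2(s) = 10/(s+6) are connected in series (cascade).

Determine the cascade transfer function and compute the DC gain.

Series: multiply transfer functions. G_eq = 6/(s+5) × 10/(s+6) = 60/((s+5)(s+6)). DC gain = 60/(5×6) = 2.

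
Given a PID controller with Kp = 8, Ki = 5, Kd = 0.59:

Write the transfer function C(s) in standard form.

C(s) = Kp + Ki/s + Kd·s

Substituting values: C(s) = 8 + 5/s + 0.59s = (0.59s² + 8s + 5)/s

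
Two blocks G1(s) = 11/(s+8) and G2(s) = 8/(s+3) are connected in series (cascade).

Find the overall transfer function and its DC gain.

Series: multiply transfer functions. G_eq = 11/(s+8) × 8/(s+3) = 88/((s+8)(s+3)). DC gain = 88/(8×3) = 3.6667.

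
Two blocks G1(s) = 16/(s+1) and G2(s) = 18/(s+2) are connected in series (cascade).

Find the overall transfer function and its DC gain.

Series: multiply transfer functions. G_eq = 16/(s+1) × 18/(s+2) = 288/((s+1)(s+2)). DC gain = 288/(1×2) = 144.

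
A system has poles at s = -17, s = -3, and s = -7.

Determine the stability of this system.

All poles are in the left half-plane. System is stable.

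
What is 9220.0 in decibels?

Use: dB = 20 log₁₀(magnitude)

dB = 20 log₁₀(9220.0) = 79.3 dB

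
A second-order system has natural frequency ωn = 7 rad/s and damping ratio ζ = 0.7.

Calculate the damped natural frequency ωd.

ωd = ωn√(1 - ζ²) = 7√(1 - 0.7²) = 5.0 rad/s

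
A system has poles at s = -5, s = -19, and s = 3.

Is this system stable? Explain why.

Pole(s) at s = 3 are not in the left half-plane. System is unstable.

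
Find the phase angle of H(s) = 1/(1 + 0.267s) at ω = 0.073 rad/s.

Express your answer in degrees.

Phase = -arctan(ωτ) = -arctan(0.073 × 0.267) = -1.1°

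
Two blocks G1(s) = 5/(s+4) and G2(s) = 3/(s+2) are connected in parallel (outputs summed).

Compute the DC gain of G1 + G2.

Parallel: G_eq = G1 + G2. DC gain = G1(0) + G2(0) = 5/4 + 3/2 = 1.25 + 1.5 = 2.75.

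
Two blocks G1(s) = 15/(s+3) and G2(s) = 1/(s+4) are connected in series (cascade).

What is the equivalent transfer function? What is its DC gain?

Series: multiply transfer functions. G_eq = 15/(s+3) × 1/(s+4) = 15/((s+3)(s+4)). DC gain = 15/(3×4) = 1.25.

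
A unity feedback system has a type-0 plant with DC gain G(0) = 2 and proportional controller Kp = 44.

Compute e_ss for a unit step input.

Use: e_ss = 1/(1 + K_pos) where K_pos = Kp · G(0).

K_pos = Kp · G(0) = 44 × 2 = 88. e_ss = 1/(1 + 88) = 0.0112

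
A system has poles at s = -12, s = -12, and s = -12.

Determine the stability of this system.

All poles are in the left half-plane. System is stable.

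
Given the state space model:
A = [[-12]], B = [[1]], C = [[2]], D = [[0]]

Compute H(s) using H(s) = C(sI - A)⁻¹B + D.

(sI - A)⁻¹ = 1/(s + 12). H(s) = 2 × 1/(s + 12) + 0 = 2/(s + 12).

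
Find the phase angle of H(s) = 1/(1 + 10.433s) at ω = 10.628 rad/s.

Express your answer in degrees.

Phase = -arctan(ωτ) = -arctan(10.628 × 10.433) = -89.5°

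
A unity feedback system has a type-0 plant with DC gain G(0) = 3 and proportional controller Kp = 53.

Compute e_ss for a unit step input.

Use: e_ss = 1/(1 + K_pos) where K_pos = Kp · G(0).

K_pos = Kp · G(0) = 53 × 3 = 159. e_ss = 1/(1 + 159) = 0.00625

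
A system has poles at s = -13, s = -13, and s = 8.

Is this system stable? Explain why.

Pole(s) at s = 8 are not in the left half-plane. System is unstable.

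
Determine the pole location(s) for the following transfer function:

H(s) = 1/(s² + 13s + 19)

Discriminant = 13² - 4×1×19 = 169 - 76 = 93 > 0, so two distinct real poles. Using quadratic formula: s = (-13 ± √93)/(2×1) = (-13 ± √93)/2, with √93 ≈ 9.6437. s₁ ≈ -1.6782, s₂ ≈ -11.3218. Poles: s₁ = -1.6782, s₂ = -11.3218.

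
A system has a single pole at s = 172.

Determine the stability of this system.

Pole at s = 172 is in the right half-plane. Unstable.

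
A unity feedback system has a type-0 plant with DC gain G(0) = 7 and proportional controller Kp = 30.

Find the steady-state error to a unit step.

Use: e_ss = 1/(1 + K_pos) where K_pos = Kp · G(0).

K_pos = Kp · G(0) = 30 × 7 = 210. e_ss = 1/(1 + 210) = 0.0047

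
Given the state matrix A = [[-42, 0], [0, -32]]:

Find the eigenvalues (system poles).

For diagonal matrix, eigenvalues are diagonal entries: λ₁ = -42, λ₂ = -32.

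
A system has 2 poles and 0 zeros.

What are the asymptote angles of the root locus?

n - m = 2 - 0 = 2. Angles: θk = (2k + 1)·180°/2 = 90°, 270°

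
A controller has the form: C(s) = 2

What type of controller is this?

This is a Proportional (P) controller.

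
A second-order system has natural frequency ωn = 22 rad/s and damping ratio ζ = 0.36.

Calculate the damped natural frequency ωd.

ωd = ωn√(1 - ζ²) = 22√(1 - 0.36²) = 20.52 rad/s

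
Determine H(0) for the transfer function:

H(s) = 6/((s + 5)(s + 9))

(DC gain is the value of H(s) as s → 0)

DC gain = H(0) = 6/(5 × 9) = 6/45 = 0.1333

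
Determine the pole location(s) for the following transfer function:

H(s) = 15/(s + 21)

Pole is where denominator = 0: s + 21 = 0, so s = -21.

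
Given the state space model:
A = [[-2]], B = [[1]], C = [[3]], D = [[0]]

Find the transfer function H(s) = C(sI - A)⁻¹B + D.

(sI - A)⁻¹ = 1/(s + 2). H(s) = 3 × 1/(s + 2) + 0 = 3/(s + 2).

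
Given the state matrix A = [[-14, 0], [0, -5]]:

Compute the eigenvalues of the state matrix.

For diagonal matrix, eigenvalues are diagonal entries: λ₁ = -14, λ₂ = -5.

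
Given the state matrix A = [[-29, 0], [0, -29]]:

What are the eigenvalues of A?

For diagonal matrix, eigenvalues are diagonal entries: λ₁ = -29, λ₂ = -29.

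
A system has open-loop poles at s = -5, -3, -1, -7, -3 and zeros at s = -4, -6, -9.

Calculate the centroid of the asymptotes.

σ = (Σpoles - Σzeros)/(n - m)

σ = (Σpoles - Σzeros)/(n - m) = (-19 - (-19))/(5 - 3) = 0/2 = 0.0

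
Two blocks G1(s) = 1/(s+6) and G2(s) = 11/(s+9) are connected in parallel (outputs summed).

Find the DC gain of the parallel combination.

Parallel: G_eq = G1 + G2. DC gain = G1(0) + G2(0) = 1/6 + 11/9 = 0.1667 + 1.2222 = 1.3889.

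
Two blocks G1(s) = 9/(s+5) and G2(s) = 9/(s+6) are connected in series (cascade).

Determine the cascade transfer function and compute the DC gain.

Series: multiply transfer functions. G_eq = 9/(s+5) × 9/(s+6) = 81/((s+5)(s+6)). DC gain = 81/(5×6) = 2.7.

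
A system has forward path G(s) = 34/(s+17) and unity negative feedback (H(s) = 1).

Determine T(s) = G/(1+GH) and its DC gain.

T(s) = G/(1+GH) = [34/(s+17)] / [1 + 34/(s+17)] = 34/(s+17+34) = 34/(s+51). DC gain = 34/51 = 0.6667.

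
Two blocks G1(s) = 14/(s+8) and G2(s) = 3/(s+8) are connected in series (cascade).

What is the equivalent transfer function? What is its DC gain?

Series: multiply transfer functions. G_eq = 14/(s+8) × 3/(s+8) = 42/((s+8)(s+8)). DC gain = 42/(8×8) = 0.65625.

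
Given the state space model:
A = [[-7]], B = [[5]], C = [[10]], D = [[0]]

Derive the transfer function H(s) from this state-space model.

(sI - A)⁻¹ = 1/(s + 7). H(s) = 10 × 5/(s + 7) + 0 = 50/(s + 7).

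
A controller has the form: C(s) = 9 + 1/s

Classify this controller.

This is a Proportional-Integral (PI) controller.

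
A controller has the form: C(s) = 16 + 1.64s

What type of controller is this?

This is a Proportional-Derivative (PD) controller.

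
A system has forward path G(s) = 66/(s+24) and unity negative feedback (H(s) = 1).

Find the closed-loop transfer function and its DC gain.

T(s) = G/(1+GH) = [66/(s+24)] / [1 + 66/(s+24)] = 66/(s+24+66) = 66/(s+90). DC gain = 66/90 = 0.7333.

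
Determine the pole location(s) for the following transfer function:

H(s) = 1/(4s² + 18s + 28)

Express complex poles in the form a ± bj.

Discriminant = 18² - 4×4×28 = 324 - 448 = -124 < 0, so the poles are a complex conjugate pair s = (-18 ± j√124)/(2×4). Real part = -18/(2×4) = -18/8 = -2.25; imaginary part = ±√124/(2×4) ≈ 1.3919. Poles: s = -2.25 ± 1.3919j.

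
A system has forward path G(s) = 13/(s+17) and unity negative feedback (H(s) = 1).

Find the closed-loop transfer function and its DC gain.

T(s) = G/(1+GH) = [13/(s+17)] / [1 + 13/(s+17)] = 13/(s+17+13) = 13/(s+30). DC gain = 13/30 = 0.4333.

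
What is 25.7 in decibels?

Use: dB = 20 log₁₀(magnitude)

dB = 20 log₁₀(25.7) = 28.2 dB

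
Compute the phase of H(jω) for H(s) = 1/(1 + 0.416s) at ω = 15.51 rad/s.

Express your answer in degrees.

Phase = -arctan(ωτ) = -arctan(15.51 × 0.416) = -81.2°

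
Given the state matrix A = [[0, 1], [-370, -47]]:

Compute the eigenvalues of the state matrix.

det(A - λI) = λ² - (-47)λ + 370 = (λ - (-10))(λ - (-37)). Eigenvalues: -10, -37.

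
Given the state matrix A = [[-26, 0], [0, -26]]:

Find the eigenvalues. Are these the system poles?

For diagonal matrix, eigenvalues are diagonal entries: λ₁ = -26, λ₂ = -26. Eigenvalues of A = system poles.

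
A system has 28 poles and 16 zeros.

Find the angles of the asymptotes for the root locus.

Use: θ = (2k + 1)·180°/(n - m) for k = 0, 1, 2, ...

n - m = 28 - 16 = 12. Angles: θk = (2k + 1)·180°/12 = 15°, 45°, 75°, 105°, 135°, 165°, 195°, 225°, 255°, 285°, 315°, 345°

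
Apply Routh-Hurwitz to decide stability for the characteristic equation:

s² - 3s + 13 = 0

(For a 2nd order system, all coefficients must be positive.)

Coefficients: 1, -3, 13. b=-3 not positive, so system is unstable.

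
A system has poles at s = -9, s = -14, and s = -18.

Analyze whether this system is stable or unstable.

All poles are in the left half-plane. System is stable.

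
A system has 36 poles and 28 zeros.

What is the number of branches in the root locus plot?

Root locus has n branches where n = number of poles = 36.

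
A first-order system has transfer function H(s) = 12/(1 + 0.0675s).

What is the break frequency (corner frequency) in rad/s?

Corner frequency = 1/τ = 1/0.0675 = 14.815 rad/s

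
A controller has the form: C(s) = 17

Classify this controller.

This is a Proportional (P) controller.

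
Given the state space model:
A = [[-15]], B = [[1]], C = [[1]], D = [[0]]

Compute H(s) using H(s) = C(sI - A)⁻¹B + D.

(sI - A)⁻¹ = 1/(s + 15). H(s) = 1 × 1/(s + 15) + 0 = 1/(s + 15).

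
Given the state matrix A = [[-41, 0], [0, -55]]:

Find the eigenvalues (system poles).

For diagonal matrix, eigenvalues are diagonal entries: λ₁ = -41, λ₂ = -55.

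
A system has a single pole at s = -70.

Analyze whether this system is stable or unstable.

Pole at s = -70 is in the left half-plane. Stable.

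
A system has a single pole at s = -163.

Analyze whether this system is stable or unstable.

Pole at s = -163 is in the left half-plane. Stable.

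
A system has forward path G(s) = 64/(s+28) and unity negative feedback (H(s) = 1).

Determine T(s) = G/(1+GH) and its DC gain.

T(s) = G/(1+GH) = [64/(s+28)] / [1 + 64/(s+28)] = 64/(s+28+64) = 64/(s+92). DC gain = 64/92 = 0.6957.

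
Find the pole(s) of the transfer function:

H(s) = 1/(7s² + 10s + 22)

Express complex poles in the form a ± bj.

Discriminant = 10² - 4×7×22 = 100 - 616 = -516 < 0, so the poles are a complex conjugate pair s = (-10 ± j√516)/(2×7). Real part = -10/(2×7) = -10/14 ≈ -0.7143; imaginary part = ±√516/(2×7) ≈ 1.6225. Poles: s = -0.7143 ± 1.6225j.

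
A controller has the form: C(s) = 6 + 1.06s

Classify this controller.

This is a Proportional-Derivative (PD) controller.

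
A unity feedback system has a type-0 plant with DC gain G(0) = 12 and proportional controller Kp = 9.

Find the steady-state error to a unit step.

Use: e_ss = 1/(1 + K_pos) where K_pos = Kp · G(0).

K_pos = Kp · G(0) = 9 × 12 = 108. e_ss = 1/(1 + 108) = 0.0092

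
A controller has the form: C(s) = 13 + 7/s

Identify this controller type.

This is a Proportional-Integral (PI) controller.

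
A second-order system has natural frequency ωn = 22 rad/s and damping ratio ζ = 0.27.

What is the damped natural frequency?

ωd = ωn√(1 - ζ²) = 22√(1 - 0.27²) = 21.18 rad/s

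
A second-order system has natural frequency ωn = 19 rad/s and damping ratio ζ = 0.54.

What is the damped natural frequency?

ωd = ωn√(1 - ζ²) = 19√(1 - 0.54²) = 15.99 rad/s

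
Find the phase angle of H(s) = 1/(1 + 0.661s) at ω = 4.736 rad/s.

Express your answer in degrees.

Phase = -arctan(ωτ) = -arctan(4.736 × 0.661) = -72.3°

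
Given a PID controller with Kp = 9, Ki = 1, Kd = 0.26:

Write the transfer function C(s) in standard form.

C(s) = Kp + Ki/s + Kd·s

Substituting values: C(s) = 9 + 1/s + 0.26s = (0.26s² + 9s + 1)/s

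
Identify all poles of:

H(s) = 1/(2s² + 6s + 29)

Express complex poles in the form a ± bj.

Discriminant = 6² - 4×2×29 = 36 - 232 = -196 < 0, so the poles are a complex conjugate pair s = (-6 ± j√196)/(2×2). Real part = -6/(2×2) = -6/4 = -1.5; imaginary part = ±√196/(2×2) = 14/4 = 3.5. Poles: s = -1.5 ± 3.5j.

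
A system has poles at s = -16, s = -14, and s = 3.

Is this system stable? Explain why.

Pole(s) at s = 3 are not in the left half-plane. System is unstable.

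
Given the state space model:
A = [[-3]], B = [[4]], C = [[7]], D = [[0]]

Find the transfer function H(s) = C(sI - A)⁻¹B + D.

(sI - A)⁻¹ = 1/(s + 3). H(s) = 7 × 4/(s + 3) + 0 = 28/(s + 3).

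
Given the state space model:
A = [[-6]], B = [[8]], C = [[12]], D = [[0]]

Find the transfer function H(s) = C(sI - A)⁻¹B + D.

(sI - A)⁻¹ = 1/(s + 6). H(s) = 12 × 8/(s + 6) + 0 = 96/(s + 6).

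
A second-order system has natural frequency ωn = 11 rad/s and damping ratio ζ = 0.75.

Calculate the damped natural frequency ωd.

ωd = ωn√(1 - ζ²) = 11√(1 - 0.75²) = 7.28 rad/s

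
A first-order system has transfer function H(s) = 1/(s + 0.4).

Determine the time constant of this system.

For H(s) = 1/(s + 1/τ), the pole is at -1/τ = -0.4, so τ = 1/0.4 = 2.5 s.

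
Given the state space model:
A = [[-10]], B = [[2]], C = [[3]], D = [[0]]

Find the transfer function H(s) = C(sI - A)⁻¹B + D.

(sI - A)⁻¹ = 1/(s + 10). H(s) = 3 × 2/(s + 10) + 0 = 6/(s + 10).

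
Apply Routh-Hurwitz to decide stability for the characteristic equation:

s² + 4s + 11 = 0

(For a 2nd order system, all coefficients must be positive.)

Coefficients: 1, 4, 11. All positive, so system is stable.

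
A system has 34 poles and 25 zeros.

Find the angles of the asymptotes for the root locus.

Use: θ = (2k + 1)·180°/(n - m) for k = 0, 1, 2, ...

n - m = 34 - 25 = 9. Angles: θk = (2k + 1)·180°/9 = 20°, 60°, 100°, 140°, 180°, 220°, 260°, 300°, 340°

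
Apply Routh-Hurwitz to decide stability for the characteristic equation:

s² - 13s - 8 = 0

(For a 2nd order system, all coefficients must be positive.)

Coefficients: 1, -13, -8. b=-13, c=-8 not positive, so system is unstable.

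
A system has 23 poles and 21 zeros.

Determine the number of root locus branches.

Root locus has n branches where n = number of poles = 23.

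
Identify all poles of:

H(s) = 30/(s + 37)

Pole is where denominator = 0: s + 37 = 0, so s = -37.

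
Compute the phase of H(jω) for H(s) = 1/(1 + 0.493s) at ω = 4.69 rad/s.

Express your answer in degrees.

Phase = -arctan(ωτ) = -arctan(4.69 × 0.493) = -66.6°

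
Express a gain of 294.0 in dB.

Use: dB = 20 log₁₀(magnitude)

dB = 20 log₁₀(294.0) = 49.4 dB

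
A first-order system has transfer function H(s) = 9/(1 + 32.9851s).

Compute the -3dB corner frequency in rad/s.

Corner frequency = 1/τ = 1/32.9851 = 0.03 rad/s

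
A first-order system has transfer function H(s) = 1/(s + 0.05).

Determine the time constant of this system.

For H(s) = 1/(s + 1/τ), the pole is at -1/τ = -0.05, so τ = 1/0.05 = 20 s.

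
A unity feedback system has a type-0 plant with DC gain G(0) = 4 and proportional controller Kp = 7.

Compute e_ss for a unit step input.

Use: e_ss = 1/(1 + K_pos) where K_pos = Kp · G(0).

K_pos = Kp · G(0) = 7 × 4 = 28. e_ss = 1/(1 + 28) = 0.0345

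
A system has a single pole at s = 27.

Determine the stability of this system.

Pole at s = 27 is in the right half-plane. Unstable.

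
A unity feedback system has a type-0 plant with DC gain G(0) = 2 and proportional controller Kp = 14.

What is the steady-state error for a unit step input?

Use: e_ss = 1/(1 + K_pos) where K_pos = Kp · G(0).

K_pos = Kp · G(0) = 14 × 2 = 28. e_ss = 1/(1 + 28) = 0.0345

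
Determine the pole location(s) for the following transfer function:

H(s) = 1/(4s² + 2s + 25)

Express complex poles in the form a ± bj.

Discriminant = 2² - 4×4×25 = 4 - 400 = -396 < 0, so the poles are a complex conjugate pair s = (-2 ± j√396)/(2×4). Real part = -2/(2×4) = -2/8 = -0.25; imaginary part = ±√396/(2×4) ≈ 2.4875. Poles: s = -0.25 ± 2.4875j.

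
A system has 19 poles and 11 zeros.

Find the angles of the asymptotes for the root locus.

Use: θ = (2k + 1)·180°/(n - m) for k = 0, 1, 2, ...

n - m = 19 - 11 = 8. Angles: θk = (2k + 1)·180°/8 = 22.5°, 67.5°, 112.5°, 157.5°, 202.5°, 247.5°, 292.5°, 337.5°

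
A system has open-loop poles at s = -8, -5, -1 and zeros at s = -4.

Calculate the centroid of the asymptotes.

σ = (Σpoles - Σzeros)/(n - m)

σ = (Σpoles - Σzeros)/(n - m) = (-14 - (-4))/(3 - 1) = -10/2 = -5.0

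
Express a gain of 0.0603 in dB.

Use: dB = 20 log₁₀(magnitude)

dB = 20 log₁₀(0.0603) = -24.4 dB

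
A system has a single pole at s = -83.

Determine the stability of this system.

Pole at s = -83 is in the left half-plane. Stable.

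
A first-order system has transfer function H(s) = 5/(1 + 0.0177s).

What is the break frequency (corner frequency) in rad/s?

Corner frequency = 1/τ = 1/0.0177 = 56.497 rad/s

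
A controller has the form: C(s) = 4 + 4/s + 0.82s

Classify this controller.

This is a Proportional-Integral-Derivative (PID) controller.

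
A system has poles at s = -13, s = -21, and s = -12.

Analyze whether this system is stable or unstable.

All poles are in the left half-plane. System is stable.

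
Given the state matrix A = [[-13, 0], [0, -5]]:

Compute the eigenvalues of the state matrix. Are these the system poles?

For diagonal matrix, eigenvalues are diagonal entries: λ₁ = -13, λ₂ = -5. Eigenvalues of A = system poles.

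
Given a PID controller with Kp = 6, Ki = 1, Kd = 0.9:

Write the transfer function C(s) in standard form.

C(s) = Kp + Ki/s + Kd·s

Substituting values: C(s) = 6 + 1/s + 0.9s = (0.9s² + 6s + 1)/s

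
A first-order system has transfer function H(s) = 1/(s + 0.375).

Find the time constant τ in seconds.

For H(s) = 1/(s + 1/τ), the pole is at -1/τ = -0.375, so τ = 1/0.375 = 2.6667 s.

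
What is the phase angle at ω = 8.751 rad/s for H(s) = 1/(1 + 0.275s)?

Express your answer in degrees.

Phase = -arctan(ωτ) = -arctan(8.751 × 0.275) = -67.4°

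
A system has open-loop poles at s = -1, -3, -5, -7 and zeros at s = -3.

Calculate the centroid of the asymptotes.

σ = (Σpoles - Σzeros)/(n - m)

σ = (Σpoles - Σzeros)/(n - m) = (-16 - (-3))/(4 - 1) = -13/3 = -4.33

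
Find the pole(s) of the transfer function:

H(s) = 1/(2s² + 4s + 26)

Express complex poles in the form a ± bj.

Discriminant = 4² - 4×2×26 = 16 - 208 = -192 < 0, so the poles are a complex conjugate pair s = (-4 ± j√192)/(2×2). Real part = -4/(2×2) = -4/4 = -1; imaginary part = ±√192/(2×2) ≈ 3.4641. Poles: s = -1 ± 3.4641j.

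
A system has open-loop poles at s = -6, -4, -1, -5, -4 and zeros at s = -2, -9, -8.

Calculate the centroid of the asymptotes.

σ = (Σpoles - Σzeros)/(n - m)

σ = (Σpoles - Σzeros)/(n - m) = (-20 - (-19))/(5 - 3) = -1/2 = -0.5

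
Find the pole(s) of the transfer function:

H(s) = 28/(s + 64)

Pole is where denominator = 0: s + 64 = 0, so s = -64.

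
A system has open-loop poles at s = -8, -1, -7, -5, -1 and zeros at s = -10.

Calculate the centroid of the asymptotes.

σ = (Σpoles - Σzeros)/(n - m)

σ = (Σpoles - Σzeros)/(n - m) = (-22 - (-10))/(5 - 1) = -12/4 = -3.0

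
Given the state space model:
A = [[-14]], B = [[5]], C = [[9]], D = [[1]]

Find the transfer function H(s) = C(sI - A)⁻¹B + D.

(sI - A)⁻¹ = 1/(s + 14). H(s) = 9×5/(s + 14) + 1 = (s + 59)/(s + 14).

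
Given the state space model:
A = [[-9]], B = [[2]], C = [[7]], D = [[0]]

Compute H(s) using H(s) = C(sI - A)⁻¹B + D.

(sI - A)⁻¹ = 1/(s + 9). H(s) = 7 × 2/(s + 9) + 0 = 14/(s + 9).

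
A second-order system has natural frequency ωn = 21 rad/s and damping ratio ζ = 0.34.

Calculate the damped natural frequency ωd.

ωd = ωn√(1 - ζ²) = 21√(1 - 0.34²) = 19.75 rad/s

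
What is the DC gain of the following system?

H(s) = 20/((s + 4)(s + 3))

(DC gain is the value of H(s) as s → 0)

DC gain = H(0) = 20/(4 × 3) = 20/12 = 1.6667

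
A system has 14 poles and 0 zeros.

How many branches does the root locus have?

Root locus has n branches where n = number of poles = 14.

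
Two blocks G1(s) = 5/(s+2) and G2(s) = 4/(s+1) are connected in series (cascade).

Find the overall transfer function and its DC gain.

Series: multiply transfer functions. G_eq = 5/(s+2) × 4/(s+1) = 20/((s+2)(s+1)). DC gain = 20/(2×1) = 10.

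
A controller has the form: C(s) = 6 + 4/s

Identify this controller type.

This is a Proportional-Integral (PI) controller.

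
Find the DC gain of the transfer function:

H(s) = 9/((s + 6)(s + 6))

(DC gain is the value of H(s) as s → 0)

DC gain = H(0) = 9/(6 × 6) = 9/36 = 0.25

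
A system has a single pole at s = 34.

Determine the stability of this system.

Pole at s = 34 is in the right half-plane. Unstable.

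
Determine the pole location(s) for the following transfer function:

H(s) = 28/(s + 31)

Pole is where denominator = 0: s + 31 = 0, so s = -31.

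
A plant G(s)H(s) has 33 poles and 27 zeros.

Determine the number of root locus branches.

Root locus has n branches where n = number of poles = 33.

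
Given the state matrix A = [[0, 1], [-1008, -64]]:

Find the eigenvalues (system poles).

det(A - λI) = λ² - (-64)λ + 1008 = (λ - (-36))(λ - (-28)). Eigenvalues: -36, -28.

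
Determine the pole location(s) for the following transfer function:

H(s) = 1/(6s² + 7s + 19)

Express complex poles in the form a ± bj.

Discriminant = 7² - 4×6×19 = 49 - 456 = -407 < 0, so the poles are a complex conjugate pair s = (-7 ± j√407)/(2×6). Real part = -7/(2×6) = -7/12 ≈ -0.5833; imaginary part = ±√407/(2×6) ≈ 1.6812. Poles: s = -0.5833 ± 1.6812j.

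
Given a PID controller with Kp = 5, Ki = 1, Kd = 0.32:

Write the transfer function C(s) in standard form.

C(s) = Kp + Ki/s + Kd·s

Substituting values: C(s) = 5 + 1/s + 0.32s = (0.32s² + 5s + 1)/s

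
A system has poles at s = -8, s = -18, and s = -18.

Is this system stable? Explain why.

All poles are in the left half-plane. System is stable.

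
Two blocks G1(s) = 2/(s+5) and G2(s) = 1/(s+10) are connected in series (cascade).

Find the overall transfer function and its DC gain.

Series: multiply transfer functions. G_eq = 2/(s+5) × 1/(s+10) = 2/((s+5)(s+10)). DC gain = 2/(5×10) = 0.04.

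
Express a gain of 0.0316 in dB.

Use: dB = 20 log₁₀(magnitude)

dB = 20 log₁₀(0.0316) = -30.0 dB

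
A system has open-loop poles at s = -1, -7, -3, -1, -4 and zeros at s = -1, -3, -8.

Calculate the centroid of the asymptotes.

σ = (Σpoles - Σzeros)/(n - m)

σ = (Σpoles - Σzeros)/(n - m) = (-16 - (-12))/(5 - 3) = -4/2 = -2.0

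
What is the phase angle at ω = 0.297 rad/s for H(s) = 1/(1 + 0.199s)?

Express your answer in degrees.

Phase = -arctan(ωτ) = -arctan(0.297 × 0.199) = -3.4°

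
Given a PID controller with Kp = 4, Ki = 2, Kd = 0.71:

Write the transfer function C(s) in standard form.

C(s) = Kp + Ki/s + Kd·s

Substituting values: C(s) = 4 + 2/s + 0.71s = (0.71s² + 4s + 2)/s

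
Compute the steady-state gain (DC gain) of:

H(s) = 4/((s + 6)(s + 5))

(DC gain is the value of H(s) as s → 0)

DC gain = H(0) = 4/(6 × 5) = 4/30 = 0.1333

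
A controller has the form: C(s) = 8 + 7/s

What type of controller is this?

This is a Proportional-Integral (PI) controller.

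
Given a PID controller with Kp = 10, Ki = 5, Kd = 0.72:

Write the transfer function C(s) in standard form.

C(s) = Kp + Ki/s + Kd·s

Substituting values: C(s) = 10 + 5/s + 0.72s = (0.72s² + 10s + 5)/s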